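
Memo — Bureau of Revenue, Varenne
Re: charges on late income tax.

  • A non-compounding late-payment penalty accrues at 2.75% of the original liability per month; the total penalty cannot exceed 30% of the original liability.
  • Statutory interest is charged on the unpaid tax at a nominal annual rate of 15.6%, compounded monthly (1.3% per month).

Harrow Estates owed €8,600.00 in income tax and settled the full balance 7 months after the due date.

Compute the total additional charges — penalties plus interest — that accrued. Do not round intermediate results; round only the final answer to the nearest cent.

€2,469.29

Penalty: 7 × 2.75% × €8,600.00 = €1,655.50 (below the 30% cap of €2,580.00)
Interest: €8,600.00 × ((1 + 0.013)^7 − 1) = €8,600.00 × 0.0946269… = €813.7914…
Penalties + interest = €1,655.5000 + €813.7914… = €2,469.29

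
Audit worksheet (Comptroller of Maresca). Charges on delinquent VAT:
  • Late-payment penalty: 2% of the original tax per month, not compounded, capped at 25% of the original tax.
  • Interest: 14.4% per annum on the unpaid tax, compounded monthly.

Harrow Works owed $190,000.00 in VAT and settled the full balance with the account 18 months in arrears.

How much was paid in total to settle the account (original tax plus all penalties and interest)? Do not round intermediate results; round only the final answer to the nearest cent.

Penalty (uncapped): 18 × 2% × $190,000.00 = $68,400.00; cap = 25% × $190,000.00 = $47,500.00 → penalty = $47,500.00
Interest (14.4%/yr ÷ 12 = 1.2%/month): $190,000.00 × ((1 + 0.012)^18 − 1) = $45,506.4609…
Total = $190,000.00 + $47,500.0000 + $45,506.4609… = $283,006.46

$283,006.46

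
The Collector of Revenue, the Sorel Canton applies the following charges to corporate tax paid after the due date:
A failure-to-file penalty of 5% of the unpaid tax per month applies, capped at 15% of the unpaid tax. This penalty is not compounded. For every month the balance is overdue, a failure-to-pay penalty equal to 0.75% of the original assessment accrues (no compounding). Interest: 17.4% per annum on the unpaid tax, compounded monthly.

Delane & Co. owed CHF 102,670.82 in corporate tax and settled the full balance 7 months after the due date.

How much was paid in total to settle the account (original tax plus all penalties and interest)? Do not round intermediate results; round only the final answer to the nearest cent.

Failure-to-file: 7 × 5% × CHF 102,670.82 = CHF 35,934.79…, capped at 15% × CHF 102,670.82 = CHF 15,400.62…
Failure-to-pay penalty: 7 × 0.75% × CHF 102,670.82 = CHF 5,390.22…
Interest (17.4%/yr ÷ 12 = 1.45%/month): CHF 102,670.82 × ((1 + 0.0145)^7 − 1) = CHF 10,885.5210…
Total = CHF 102,670.82 + CHF 20,790.8411… + CHF 10,885.5210… = CHF 134,347.18

CHF 134,347.18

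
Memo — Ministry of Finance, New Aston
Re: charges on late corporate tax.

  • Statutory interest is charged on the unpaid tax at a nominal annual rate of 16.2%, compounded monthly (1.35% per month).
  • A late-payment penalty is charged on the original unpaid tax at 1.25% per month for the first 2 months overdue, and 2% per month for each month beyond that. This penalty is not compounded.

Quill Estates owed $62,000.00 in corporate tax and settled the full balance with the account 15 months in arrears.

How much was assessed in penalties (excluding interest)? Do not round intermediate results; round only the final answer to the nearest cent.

Penalty, months 1–2: 2 × 1.25% × $62,000.00 = $1,550.00
Penalty, months 3–15: 13 × 2% × $62,000.00 = $16,120.00
Total penalty = $1,550.00 + $16,120.00 = $17,670.00

$17,670.00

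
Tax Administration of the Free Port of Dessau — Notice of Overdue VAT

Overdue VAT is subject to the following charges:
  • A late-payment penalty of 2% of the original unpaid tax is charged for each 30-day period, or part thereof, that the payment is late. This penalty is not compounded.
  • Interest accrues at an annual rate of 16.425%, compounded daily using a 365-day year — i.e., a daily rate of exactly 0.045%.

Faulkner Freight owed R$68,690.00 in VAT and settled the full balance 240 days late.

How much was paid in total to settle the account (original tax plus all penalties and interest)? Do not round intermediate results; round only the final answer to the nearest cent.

Penalty periods: ⌈240/30⌉ = 8; penalty = 8 × 2% × R$68,690.00 = R$10,990.40
Interest: R$68,690.00 × ((1 + 0.00045)^240 − 1) = R$68,690.00 × 0.11402068… = R$7,832.0807…
Total = R$68,690.00 + R$10,990.4000 + R$7,832.0807… = R$87,512.48

R$87,512.48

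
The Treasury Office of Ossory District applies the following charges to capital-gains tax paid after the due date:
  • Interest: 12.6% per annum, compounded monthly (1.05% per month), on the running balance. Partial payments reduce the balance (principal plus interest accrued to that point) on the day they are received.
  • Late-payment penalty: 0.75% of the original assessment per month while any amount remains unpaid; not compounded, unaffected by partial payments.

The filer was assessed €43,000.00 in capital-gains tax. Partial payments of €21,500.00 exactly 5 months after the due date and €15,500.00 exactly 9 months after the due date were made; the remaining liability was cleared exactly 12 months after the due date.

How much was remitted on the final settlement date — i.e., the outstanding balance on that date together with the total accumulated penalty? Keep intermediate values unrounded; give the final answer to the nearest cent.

€13,487.80

Balance at month 5: €43,000.0000 × (1 + 0.0105)^5 = €45,305.4079…
After €21,500.00 payment: €45,305.4079… − €21,500.00 = €23,805.4079…
Balance at month 9: €23,805.4079… × (1 + 0.0105)^4 = €24,821.0928…
After €15,500.00 payment: €24,821.0928… − €15,500.00 = €9,321.0928…
Balance at month 12: €9,321.0928… × (1 + 0.0105)^3 = €9,617.8010…
Penalty: 12 × 0.75% × €43,000.00 = €3,870.00
Final settlement = outstanding balance + penalty = €9,617.8010… + €3,870.00 = €13,487.80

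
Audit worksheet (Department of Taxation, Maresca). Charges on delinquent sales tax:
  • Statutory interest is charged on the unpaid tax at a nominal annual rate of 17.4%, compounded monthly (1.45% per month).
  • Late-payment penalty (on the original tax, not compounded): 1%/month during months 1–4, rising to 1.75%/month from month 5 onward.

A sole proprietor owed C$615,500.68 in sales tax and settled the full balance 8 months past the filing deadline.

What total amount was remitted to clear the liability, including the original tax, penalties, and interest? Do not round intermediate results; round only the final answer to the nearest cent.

Penalty, months 1–4: 4 × 1% × C$615,500.68 = C$24,620.03…
Penalty, months 5–8: 4 × 1.75% × C$615,500.68 = C$43,085.05…
Interest: C$615,500.68 × ((1 + 0.0145)^8 − 1) = C$615,500.68 × 0.1220609… = C$75,128.5383…
Total = C$615,500.68 + C$67,705.0748 + C$75,128.5383… = C$758,334.29

C$758,334.29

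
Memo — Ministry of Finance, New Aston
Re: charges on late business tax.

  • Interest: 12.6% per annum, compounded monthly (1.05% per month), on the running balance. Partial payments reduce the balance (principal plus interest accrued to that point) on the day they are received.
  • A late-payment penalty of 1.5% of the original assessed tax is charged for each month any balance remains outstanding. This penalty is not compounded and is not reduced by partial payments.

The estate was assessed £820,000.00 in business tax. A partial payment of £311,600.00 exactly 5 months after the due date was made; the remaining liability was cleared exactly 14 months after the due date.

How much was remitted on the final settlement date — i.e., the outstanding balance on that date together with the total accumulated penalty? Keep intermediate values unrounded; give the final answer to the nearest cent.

Balance at month 5: £820,000.0000 × (1 + 0.0105)^5 = £863,963.5925…
After £311,600.00 payment: £863,963.5925… − £311,600.00 = £552,363.5925…
Balance at month 14: £552,363.5925… × (1 + 0.0105)^9 = £606,808.8501…
Penalty: 14 × 1.5% × £820,000.00 = £172,200.00
Final settlement = outstanding balance + penalty = £606,808.8501… + £172,200.00 = £779,008.85

£779,008.85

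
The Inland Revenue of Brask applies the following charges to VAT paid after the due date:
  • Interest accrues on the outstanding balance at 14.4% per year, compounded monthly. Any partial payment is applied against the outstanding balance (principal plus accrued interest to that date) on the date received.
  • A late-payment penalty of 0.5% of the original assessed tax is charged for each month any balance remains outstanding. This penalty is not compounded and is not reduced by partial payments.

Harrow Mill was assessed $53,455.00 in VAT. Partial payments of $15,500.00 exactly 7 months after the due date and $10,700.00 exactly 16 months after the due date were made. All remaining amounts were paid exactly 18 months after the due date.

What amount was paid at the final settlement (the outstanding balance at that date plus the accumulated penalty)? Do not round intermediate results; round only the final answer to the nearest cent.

$42,437.21

Monthly rate = 14.4% ÷ 12 = 1.2%
Balance at month 7: $53,455.0000 × (1 + 0.012)^7 = $58,110.1400…
After $15,500.00 payment: $58,110.1400… − $15,500.00 = $42,610.1400…
Balance at month 16: $42,610.1400… × (1 + 0.012)^9 = $47,439.2237…
After $10,700.00 payment: $47,439.2237… − $10,700.00 = $36,739.2237…
Balance at month 18: $36,739.2237… × (1 + 0.012)^2 = $37,626.2555…
Penalty: 18 × 0.5% × $53,455.00 = $4,810.95
Final settlement = outstanding balance + penalty = $37,626.2555… + $4,810.95 = $42,437.21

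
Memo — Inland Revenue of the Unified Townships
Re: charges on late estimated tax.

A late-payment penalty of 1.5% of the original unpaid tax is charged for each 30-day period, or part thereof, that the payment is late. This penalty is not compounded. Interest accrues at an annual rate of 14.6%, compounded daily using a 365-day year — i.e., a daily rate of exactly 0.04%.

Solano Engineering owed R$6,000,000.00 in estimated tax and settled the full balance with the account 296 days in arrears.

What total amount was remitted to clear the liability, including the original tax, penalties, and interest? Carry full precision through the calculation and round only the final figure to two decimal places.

Penalty periods: ⌈296/30⌉ = 10; penalty = 10 × 1.5% × R$6,000,000.00 = R$900,000.00
Interest: R$6,000,000.00 × ((1 + 0.0004)^296 − 1) = R$6,000,000.00 × 0.12566765… = R$754,005.9001…
Total = R$6,000,000.00 + R$900,000.0000 + R$754,005.9001… = R$7,654,005.90

R$7,654,005.90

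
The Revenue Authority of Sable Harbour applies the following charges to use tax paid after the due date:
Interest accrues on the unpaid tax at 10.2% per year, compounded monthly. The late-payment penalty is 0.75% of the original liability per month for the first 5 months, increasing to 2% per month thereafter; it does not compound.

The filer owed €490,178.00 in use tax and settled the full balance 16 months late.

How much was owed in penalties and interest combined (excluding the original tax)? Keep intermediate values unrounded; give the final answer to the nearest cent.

Penalty, months 1–5: 5 × 0.75% × €490,178.00 = €18,381.68…
Penalty, months 6–16: 11 × 2% × €490,178.00 = €107,839.16
Interest (10.2%/yr ÷ 12 = 0.85%/month): €490,178.00 × ((1 + 0.0085)^16 − 1) = €71,087.3818…
Penalties + interest = €126,220.8350 + €71,087.3818… = €197,308.22

€197,308.22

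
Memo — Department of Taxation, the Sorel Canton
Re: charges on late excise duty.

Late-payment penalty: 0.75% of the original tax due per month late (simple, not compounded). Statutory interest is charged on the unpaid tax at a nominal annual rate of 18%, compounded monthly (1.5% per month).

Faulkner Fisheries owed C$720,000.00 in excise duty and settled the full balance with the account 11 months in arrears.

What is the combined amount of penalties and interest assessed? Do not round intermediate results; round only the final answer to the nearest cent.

Late-payment penalty = 0.75% × C$720,000.00 × 11 mo = C$59,400.00
Interest: C$720,000.00 × ((1 + 0.015)^11 − 1) = C$720,000.00 × 0.1779489… = C$128,123.2349…
Penalties + interest = C$59,400.0000 + C$128,123.2349… = C$187,523.23

C$187,523.23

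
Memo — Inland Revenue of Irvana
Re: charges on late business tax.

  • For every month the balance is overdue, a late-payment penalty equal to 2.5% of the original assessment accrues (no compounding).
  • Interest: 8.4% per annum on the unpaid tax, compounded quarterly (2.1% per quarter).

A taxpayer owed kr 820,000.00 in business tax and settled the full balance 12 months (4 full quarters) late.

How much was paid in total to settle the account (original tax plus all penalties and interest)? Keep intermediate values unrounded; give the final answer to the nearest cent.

kr 1,137,080.26

Late-payment penalty: 12 × 2.5% × kr 820,000.00 = kr 246,000.00
Interest: kr 820,000.00 × ((1 + 0.021)^4 − 1) = kr 820,000.00 × 0.0866832… = kr 71,080.2556…
Total = kr 820,000.00 + kr 246,000.0000 + kr 71,080.2556… = kr 1,137,080.26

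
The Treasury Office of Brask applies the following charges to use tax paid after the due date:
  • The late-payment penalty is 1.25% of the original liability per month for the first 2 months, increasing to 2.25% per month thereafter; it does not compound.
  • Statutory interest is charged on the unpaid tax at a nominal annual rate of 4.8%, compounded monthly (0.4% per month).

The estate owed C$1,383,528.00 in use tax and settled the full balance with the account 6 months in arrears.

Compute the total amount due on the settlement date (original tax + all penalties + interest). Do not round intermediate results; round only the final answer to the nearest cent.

C$1,576,172.21

Penalty, months 1–2: 2 × 1.25% × C$1,383,528.00 = C$34,588.20
Penalty, months 3–6: 4 × 2.25% × C$1,383,528.00 = C$124,517.52
Interest: C$1,383,528.00 × ((1 + 0.004)^6 − 1) = C$1,383,528.00 × 0.0242413… = C$33,538.4950…
Total = C$1,383,528.00 + C$159,105.7200 + C$33,538.4950… = C$1,576,172.21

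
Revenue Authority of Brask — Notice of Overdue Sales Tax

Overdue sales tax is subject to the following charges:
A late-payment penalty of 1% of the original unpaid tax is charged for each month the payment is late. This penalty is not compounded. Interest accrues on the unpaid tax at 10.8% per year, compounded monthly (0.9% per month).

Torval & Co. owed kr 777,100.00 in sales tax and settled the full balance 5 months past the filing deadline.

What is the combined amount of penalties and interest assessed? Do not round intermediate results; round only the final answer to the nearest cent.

kr 74,459.64

Late-payment penalty: 5 × 1% × kr 777,100.00 = kr 38,855.00
Interest: kr 777,100.00 × ((1 + 0.009)^5 − 1) = kr 777,100.00 × 0.0458173… = kr 35,604.6416…
Penalties + interest = kr 38,855.0000 + kr 35,604.6416… = kr 74,459.64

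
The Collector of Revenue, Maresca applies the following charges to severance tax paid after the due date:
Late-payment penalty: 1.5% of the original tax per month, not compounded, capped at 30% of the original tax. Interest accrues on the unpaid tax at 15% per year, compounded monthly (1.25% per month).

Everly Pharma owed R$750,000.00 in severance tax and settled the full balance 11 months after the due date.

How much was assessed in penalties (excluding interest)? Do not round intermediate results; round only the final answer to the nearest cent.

Penalty: 11 × 1.5% × R$750,000.00 = R$123,750.00 (below the 30% cap of R$225,000.00)

R$123,750.00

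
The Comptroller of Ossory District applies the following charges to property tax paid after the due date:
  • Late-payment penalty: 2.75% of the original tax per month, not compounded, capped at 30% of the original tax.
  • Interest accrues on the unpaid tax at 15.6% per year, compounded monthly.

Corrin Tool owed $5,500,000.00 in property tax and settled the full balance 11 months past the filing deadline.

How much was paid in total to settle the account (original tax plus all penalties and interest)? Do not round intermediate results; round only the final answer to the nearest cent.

$7,989,669.07

Penalty (uncapped): 11 × 2.75% × $5,500,000.00 = $1,663,750.00; cap = 30% × $5,500,000.00 = $1,650,000.00 → penalty = $1,650,000.00
Interest (15.6%/yr ÷ 12 = 1.3%/month): $5,500,000.00 × ((1 + 0.013)^11 − 1) = $839,669.0716…
Total = $5,500,000.00 + $1,650,000.0000 + $839,669.0716… = $7,989,669.07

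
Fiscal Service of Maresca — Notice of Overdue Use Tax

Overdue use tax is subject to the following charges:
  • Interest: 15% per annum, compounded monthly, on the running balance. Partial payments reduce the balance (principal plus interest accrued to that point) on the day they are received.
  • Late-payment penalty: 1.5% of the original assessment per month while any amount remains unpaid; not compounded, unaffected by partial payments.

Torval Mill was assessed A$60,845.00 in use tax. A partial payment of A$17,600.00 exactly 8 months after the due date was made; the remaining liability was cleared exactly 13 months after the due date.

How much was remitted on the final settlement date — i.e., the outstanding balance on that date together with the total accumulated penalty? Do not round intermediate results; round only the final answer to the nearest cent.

Monthly rate = 15% ÷ 12 = 1.25%
Balance at month 8: A$60,845.0000 × (1 + 0.0125)^8 = A$67,202.4568…
After A$17,600.00 payment: A$67,202.4568… − A$17,600.00 = A$49,602.4568…
Balance at month 13: A$49,602.4568… × (1 + 0.0125)^5 = A$52,781.0891…
Penalty: 13 × 1.5% × A$60,845.00 = A$11,864.78…
Final settlement = outstanding balance + penalty = A$52,781.0891… + A$11,864.78… = A$64,645.86

A$64,645.86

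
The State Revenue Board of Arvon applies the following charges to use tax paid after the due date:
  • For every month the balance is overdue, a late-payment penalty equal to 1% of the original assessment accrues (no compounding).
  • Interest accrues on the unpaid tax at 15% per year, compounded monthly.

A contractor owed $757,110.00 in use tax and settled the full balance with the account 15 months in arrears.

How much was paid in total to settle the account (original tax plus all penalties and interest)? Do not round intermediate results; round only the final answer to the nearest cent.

Late-payment penalty = 1% × $757,110.00 × 15 mo = $113,566.50
Interest (15%/yr ÷ 12 = 1.25%/month): $757,110.00 × ((1 + 0.0125)^15 − 1) = $155,078.2227…
Total = $757,110.00 + $113,566.5000 + $155,078.2227… = $1,025,754.72

$1,025,754.72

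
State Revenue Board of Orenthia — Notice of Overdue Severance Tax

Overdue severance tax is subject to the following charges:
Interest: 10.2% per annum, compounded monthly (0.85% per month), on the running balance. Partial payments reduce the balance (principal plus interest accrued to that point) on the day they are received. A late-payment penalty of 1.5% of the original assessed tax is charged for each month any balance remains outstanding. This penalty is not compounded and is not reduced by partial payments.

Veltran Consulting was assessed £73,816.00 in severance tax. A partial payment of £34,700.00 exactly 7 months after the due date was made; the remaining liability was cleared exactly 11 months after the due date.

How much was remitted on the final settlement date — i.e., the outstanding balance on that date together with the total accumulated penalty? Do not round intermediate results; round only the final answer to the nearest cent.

£57,303.44

Balance at month 7: £73,816.0000 × (1 + 0.0085)^7 = £78,321.6495…
After £34,700.00 payment: £78,321.6495… − £34,700.00 = £43,621.6495…
Balance at month 11: £43,621.6495… × (1 + 0.0085)^4 = £45,123.8030…
Penalty: 11 × 1.5% × £73,816.00 = £12,179.64
Final settlement = outstanding balance + penalty = £45,123.8030… + £12,179.64 = £57,303.44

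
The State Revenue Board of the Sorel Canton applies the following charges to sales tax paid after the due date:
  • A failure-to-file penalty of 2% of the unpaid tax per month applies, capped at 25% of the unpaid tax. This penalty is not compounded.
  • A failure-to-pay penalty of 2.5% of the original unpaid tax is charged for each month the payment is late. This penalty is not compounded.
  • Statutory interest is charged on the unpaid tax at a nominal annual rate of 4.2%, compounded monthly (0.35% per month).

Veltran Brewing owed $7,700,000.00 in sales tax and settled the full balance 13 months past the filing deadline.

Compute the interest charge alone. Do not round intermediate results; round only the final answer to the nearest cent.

Interest: $7,700,000.00 × ((1 + 0.0035)^13 − 1) = $7,700,000.00 × 0.0464679… = $357,802.6007…

$357,802.60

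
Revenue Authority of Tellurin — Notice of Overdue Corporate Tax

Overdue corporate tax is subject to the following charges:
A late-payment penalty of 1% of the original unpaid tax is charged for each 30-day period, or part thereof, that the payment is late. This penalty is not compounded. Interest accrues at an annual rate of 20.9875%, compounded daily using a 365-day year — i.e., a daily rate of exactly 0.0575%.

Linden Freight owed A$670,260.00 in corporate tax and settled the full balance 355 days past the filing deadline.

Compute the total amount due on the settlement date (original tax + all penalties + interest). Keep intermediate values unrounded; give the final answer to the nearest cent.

Penalty periods: ⌈355/30⌉ = 12; penalty = 12 × 1% × A$670,260.00 = A$80,431.20
Interest: A$670,260.00 × ((1 + 0.000575)^355 − 1) = A$670,260.00 × 0.22637950… = A$151,733.1267…
Total = A$670,260.00 + A$80,431.2000 + A$151,733.1267… = A$902,424.33

A$902,424.33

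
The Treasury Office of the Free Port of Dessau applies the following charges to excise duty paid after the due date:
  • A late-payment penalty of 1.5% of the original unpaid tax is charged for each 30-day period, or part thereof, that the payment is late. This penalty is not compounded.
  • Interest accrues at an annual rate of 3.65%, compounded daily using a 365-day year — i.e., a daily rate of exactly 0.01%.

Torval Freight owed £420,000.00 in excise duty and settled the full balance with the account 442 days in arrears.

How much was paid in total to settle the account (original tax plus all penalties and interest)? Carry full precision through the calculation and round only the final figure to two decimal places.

Penalty periods: ⌈442/30⌉ = 15; penalty = 15 × 1.5% × £420,000.00 = £94,500.00
Interest: £420,000.00 × ((1 + 0.0001)^442 − 1) = £420,000.00 × 0.04518906… = £18,979.4063…
Total = £420,000.00 + £94,500.0000 + £18,979.4063… = £533,479.41

£533,479.41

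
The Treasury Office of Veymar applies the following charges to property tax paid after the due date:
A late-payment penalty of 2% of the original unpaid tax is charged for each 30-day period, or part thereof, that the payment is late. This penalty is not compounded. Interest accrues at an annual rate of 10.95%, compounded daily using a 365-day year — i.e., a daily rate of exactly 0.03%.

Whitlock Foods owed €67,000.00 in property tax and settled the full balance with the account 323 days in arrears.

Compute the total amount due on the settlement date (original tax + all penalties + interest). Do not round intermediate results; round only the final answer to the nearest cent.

€88,556.19

Penalty periods: ⌈323/30⌉ = 11; penalty = 11 × 2% × €67,000.00 = €14,740.00
Interest: €67,000.00 × ((1 + 0.0003)^323 − 1) = €67,000.00 × 0.10173418… = €6,816.1902…
Total = €67,000.00 + €14,740.0000 + €6,816.1902… = €88,556.19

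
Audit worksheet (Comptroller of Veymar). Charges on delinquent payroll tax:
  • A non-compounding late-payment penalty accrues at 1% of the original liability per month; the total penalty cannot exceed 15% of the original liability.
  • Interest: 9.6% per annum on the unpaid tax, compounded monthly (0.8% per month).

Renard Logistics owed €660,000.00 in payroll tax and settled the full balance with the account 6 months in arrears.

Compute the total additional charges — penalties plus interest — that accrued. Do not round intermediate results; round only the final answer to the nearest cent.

Penalty: 6 × 1% × €660,000.00 = €39,600.00 (below the 15% cap of €99,000.00)
Interest: €660,000.00 × ((1 + 0.008)^6 − 1) = €660,000.00 × 0.0489703… = €32,320.3991…
Penalties + interest = €39,600.0000 + €32,320.3991… = €71,920.40

€71,920.40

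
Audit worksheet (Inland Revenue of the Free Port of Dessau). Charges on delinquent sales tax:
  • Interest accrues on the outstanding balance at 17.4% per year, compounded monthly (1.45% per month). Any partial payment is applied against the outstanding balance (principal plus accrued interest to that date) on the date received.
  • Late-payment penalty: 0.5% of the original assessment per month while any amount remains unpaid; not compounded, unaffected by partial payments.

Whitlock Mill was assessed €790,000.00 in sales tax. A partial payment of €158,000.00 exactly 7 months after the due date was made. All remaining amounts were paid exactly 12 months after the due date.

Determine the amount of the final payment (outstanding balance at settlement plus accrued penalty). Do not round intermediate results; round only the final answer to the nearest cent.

Balance at month 7: €790,000.0000 × (1 + 0.0145)^7 = €873,758.5749…
After €158,000.00 payment: €873,758.5749… − €158,000.00 = €715,758.5749…
Balance at month 12: €715,758.5749… × (1 + 0.0145)^5 = €769,177.9335…
Penalty: 12 × 0.5% × €790,000.00 = €47,400.00
Final settlement = outstanding balance + penalty = €769,177.9335… + €47,400.00 = €816,577.93

€816,577.93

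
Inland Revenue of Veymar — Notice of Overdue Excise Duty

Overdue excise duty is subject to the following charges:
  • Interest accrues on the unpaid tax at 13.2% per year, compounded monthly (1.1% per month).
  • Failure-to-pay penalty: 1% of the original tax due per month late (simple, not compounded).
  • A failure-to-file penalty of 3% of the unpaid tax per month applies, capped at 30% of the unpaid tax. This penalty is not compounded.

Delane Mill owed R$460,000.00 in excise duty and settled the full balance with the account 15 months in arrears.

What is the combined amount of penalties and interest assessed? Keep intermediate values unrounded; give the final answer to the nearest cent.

Failure-to-file: 15 × 3% × R$460,000.00 = R$207,000.00, capped at 30% × R$460,000.00 = R$138,000.00
Failure-to-pay penalty: 15 × 1% × R$460,000.00 = R$69,000.00
Interest: R$460,000.00 × ((1 + 0.011)^15 − 1) = R$460,000.00 × 0.1783311… = R$82,032.2980…
Penalties + interest = R$207,000.0000 + R$82,032.2980… = R$289,032.30

R$289,032.30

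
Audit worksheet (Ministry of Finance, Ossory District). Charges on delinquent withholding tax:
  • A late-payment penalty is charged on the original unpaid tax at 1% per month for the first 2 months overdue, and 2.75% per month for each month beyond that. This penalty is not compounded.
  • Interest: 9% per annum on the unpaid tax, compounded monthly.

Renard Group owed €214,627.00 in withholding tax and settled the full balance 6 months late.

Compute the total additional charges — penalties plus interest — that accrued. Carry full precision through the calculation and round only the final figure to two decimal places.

Penalty, months 1–2: 2 × 1% × €214,627.00 = €4,292.54
Penalty, months 3–6: 4 × 2.75% × €214,627.00 = €23,608.97
Interest (9%/yr ÷ 12 = 0.75%/month): €214,627.00 × ((1 + 0.0075)^6 − 1) = €9,841.1277…
Penalties + interest = €27,901.5100 + €9,841.1277… = €37,742.64

€37,742.64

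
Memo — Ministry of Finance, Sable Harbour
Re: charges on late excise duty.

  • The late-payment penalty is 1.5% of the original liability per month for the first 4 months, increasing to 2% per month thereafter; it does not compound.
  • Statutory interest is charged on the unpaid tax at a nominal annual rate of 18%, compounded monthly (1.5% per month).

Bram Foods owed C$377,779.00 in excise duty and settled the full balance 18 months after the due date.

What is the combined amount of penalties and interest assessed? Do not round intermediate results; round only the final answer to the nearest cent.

Penalty, months 1–4: 4 × 1.5% × C$377,779.00 = C$22,666.74
Penalty, months 5–18: 14 × 2% × C$377,779.00 = C$105,778.12
Interest: C$377,779.00 × ((1 + 0.015)^18 − 1) = C$377,779.00 × 0.3073406… = C$116,106.8381…
Penalties + interest = C$128,444.8600 + C$116,106.8381… = C$244,551.70

C$244,551.70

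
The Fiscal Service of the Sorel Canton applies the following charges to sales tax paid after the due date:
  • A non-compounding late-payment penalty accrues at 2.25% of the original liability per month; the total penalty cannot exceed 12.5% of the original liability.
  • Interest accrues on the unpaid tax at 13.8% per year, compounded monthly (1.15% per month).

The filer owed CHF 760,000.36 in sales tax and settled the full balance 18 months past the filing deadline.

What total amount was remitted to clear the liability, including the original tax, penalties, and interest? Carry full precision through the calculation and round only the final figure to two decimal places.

CHF 1,028,683.72

Penalty (uncapped): 18 × 2.25% × CHF 760,000.36 = CHF 307,800.15…; cap = 12.5% × CHF 760,000.36 = CHF 95,000.05… → penalty = CHF 95,000.05…
Interest: CHF 760,000.36 × ((1 + 0.0115)^18 − 1) = CHF 760,000.36 × 0.2285306… = CHF 173,683.3160…
Total = CHF 760,000.36 + CHF 95,000.0450 + CHF 173,683.3160… = CHF 1,028,683.72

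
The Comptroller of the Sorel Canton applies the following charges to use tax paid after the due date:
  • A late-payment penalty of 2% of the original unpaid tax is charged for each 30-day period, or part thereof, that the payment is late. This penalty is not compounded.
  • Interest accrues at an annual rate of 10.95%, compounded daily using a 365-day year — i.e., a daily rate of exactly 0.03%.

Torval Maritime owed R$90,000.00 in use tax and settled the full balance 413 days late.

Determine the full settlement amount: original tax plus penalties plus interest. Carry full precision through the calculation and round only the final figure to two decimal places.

R$127,069.35

Penalty periods: ⌈413/30⌉ = 14; penalty = 14 × 2% × R$90,000.00 = R$25,200.00
Interest: R$90,000.00 × ((1 + 0.0003)^413 − 1) = R$90,000.00 × 0.13188164… = R$11,869.3479…
Total = R$90,000.00 + R$25,200.0000 + R$11,869.3479… = R$127,069.35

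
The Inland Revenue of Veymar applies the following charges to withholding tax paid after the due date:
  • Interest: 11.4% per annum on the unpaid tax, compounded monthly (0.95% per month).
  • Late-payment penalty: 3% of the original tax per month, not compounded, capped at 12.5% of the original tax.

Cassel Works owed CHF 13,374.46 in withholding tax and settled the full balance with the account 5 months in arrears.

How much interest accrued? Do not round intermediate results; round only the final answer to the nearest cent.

Interest: CHF 13,374.46 × ((1 + 0.0095)^5 − 1) = CHF 13,374.46 × 0.0484111… = CHF 647.4725…

CHF 647.47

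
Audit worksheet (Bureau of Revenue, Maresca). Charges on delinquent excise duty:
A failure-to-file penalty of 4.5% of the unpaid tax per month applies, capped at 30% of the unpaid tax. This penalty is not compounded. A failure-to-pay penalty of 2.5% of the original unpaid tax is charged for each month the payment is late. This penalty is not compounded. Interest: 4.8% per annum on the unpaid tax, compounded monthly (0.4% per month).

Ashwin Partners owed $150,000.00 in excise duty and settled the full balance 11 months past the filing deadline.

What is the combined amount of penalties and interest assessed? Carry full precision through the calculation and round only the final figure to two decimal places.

$92,983.60

Failure-to-file: 11 × 4.5% × $150,000.00 = $74,250.00, capped at 30% × $150,000.00 = $45,000.00
Failure-to-pay penalty = 2.5% × $150,000.00 × 11 mo = $41,250.00
Interest: $150,000.00 × ((1 + 0.004)^11 − 1) = $150,000.00 × 0.0448906… = $6,733.5967…
Penalties + interest = $86,250.0000 + $6,733.5967… = $92,983.60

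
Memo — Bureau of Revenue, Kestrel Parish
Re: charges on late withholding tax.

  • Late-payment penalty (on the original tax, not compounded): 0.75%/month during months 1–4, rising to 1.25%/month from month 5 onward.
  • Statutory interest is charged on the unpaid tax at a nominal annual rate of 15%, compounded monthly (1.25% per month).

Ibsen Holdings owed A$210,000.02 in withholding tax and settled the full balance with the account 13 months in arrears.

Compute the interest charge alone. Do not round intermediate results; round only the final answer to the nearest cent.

Interest: A$210,000.02 × ((1 + 0.0125)^13 − 1) = A$210,000.02 × 0.1752639… = A$36,805.4328…

A$36,805.43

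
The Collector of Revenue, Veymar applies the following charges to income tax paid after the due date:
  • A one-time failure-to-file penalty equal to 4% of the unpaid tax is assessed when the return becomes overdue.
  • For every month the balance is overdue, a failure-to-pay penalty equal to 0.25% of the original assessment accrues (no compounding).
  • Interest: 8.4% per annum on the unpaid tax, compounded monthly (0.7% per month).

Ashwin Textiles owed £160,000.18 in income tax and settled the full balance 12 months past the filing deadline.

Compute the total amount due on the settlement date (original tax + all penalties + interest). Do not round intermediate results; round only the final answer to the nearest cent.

£185,169.91

Failure-to-file penalty: 4% × £160,000.18 = £6,400.01…
Failure-to-pay penalty = 0.25% × £160,000.18 × 12 mo = £4,800.01…
Interest: £160,000.18 × ((1 + 0.007)^12 − 1) = £160,000.18 × 0.0873107… = £13,969.7216…
Total = £160,000.18 + £11,200.0126 + £13,969.7216… = £185,169.91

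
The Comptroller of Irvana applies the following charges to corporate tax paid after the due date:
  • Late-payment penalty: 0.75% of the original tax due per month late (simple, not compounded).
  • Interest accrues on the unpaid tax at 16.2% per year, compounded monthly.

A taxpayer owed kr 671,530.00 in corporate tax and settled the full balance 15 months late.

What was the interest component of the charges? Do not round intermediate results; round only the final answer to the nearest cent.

kr 149,618.52

Interest (16.2%/yr ÷ 12 = 1.35%/month): kr 671,530.00 × ((1 + 0.0135)^15 − 1) = kr 149,618.5202…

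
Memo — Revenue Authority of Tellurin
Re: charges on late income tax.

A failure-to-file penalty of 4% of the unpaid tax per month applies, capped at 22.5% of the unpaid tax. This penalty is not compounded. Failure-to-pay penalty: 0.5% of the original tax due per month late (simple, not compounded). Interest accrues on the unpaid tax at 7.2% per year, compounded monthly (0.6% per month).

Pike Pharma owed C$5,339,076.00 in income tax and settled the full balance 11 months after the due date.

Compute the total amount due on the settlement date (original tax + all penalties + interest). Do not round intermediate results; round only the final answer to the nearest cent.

C$7,197,160.25

Failure-to-file: 11 × 4% × C$5,339,076.00 = C$2,349,193.44, capped at 22.5% × C$5,339,076.00 = C$1,201,292.10
Failure-to-pay penalty = 0.5% × C$5,339,076.00 × 11 mo = C$293,649.18
Interest: C$5,339,076.00 × ((1 + 0.006)^11 − 1) = C$5,339,076.00 × 0.0680161… = C$363,142.9739…
Total = C$5,339,076.00 + C$1,494,941.2800 + C$363,142.9739… = C$7,197,160.25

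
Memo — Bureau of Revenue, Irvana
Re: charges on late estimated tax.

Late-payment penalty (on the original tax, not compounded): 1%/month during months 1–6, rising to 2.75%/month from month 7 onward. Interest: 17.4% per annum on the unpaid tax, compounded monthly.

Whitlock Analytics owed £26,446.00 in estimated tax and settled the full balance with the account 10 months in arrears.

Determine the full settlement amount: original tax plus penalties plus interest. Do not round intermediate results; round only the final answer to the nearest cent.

£35,036.63

Penalty, months 1–6: 6 × 1% × £26,446.00 = £1,586.76
Penalty, months 7–10: 4 × 2.75% × £26,446.00 = £2,909.06
Interest (17.4%/yr ÷ 12 = 1.45%/month): £26,446.00 × ((1 + 0.0145)^10 − 1) = £4,094.8069…
Total = £26,446.00 + £4,495.8200 + £4,094.8069… = £35,036.63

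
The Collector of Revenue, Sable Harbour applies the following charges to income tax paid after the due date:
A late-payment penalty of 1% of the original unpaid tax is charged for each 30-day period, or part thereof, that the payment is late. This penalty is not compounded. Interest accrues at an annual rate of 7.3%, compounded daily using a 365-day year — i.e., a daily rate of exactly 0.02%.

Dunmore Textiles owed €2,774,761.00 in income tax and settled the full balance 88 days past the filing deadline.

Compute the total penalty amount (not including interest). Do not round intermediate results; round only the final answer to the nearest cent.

Penalty periods: ⌈88/30⌉ = 3; penalty = 3 × 1% × €2,774,761.00 = €83,242.83

€83,242.83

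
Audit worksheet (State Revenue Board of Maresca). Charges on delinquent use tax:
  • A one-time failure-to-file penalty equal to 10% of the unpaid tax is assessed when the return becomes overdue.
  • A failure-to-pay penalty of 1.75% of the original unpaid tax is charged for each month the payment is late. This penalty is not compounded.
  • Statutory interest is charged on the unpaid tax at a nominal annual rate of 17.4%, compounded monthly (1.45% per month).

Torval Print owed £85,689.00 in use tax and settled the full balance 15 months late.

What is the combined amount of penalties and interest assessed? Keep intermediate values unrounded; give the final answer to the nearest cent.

£51,715.51

Failure-to-file penalty: 10% × £85,689.00 = £8,568.90
Failure-to-pay penalty: 15 × 1.75% × £85,689.00 = £22,493.36…
Interest: £85,689.00 × ((1 + 0.0145)^15 − 1) = £85,689.00 × 0.2410257… = £20,653.2501…
Penalties + interest = £31,062.2625 + £20,653.2501… = £51,715.51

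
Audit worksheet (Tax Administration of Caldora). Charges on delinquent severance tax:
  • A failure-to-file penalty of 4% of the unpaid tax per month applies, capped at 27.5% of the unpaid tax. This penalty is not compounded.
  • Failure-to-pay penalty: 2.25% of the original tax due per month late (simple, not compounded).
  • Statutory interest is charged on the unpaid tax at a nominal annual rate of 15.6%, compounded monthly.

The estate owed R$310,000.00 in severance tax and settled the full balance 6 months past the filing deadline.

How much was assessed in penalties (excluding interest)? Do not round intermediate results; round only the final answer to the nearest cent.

Failure-to-file: 6 × 4% × R$310,000.00 = R$74,400.00 (under the 27.5% cap)
Failure-to-pay penalty = 2.25% × R$310,000.00 × 6 mo = R$41,850.00
Total penalty = R$74,400.00 + R$41,850.00 = R$116,250.00

R$116,250.00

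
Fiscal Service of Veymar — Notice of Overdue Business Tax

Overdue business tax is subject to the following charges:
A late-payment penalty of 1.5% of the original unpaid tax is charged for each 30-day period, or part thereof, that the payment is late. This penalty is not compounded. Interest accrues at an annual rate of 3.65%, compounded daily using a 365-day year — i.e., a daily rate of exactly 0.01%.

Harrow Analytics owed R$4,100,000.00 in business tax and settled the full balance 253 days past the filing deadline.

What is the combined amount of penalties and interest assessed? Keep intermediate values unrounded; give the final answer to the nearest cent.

R$658,548.00

Penalty periods: ⌈253/30⌉ = 9; penalty = 9 × 1.5% × R$4,100,000.00 = R$553,500.00
Interest: R$4,100,000.00 × ((1 + 0.0001)^253 − 1) = R$4,100,000.00 × 0.02562146… = R$105,048.0019…
Penalties + interest = R$553,500.0000 + R$105,048.0019… = R$658,548.00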